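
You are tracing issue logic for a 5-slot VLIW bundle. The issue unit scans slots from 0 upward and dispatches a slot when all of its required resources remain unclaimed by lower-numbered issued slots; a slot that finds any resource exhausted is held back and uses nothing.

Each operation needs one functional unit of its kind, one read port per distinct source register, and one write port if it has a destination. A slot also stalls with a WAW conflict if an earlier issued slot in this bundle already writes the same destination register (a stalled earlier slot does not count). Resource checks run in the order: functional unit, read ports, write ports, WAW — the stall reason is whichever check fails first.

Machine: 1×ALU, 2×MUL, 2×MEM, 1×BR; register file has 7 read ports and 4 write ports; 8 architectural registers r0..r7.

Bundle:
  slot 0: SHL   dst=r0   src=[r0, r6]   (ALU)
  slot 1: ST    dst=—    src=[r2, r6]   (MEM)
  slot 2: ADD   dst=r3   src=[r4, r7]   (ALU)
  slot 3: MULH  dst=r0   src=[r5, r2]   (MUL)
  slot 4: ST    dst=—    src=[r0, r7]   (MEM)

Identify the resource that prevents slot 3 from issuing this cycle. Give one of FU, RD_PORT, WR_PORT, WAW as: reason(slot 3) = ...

reason(slot 3) = WAW

[0] ALU needs rd=2 wr=1: ok; after: ALU=0 MUL=2 MEM=2 BR=1, R=5, W=3
[1] MEM needs rd=2 wr=0: ok; after: ALU=0 MUL=2 MEM=1 BR=1, R=3, W=3
[2] ALU needs rd=2 wr=1: FU; after: ALU=0 MUL=2 MEM=1 BR=1, R=3, W=3
[3] MUL needs rd=2 wr=1: WAW; after: ALU=0 MUL=2 MEM=1 BR=1, R=3, W=3
[4] MEM needs rd=2 wr=0: ok; after: ALU=0 MUL=2 MEM=0 BR=1, R=1, W=3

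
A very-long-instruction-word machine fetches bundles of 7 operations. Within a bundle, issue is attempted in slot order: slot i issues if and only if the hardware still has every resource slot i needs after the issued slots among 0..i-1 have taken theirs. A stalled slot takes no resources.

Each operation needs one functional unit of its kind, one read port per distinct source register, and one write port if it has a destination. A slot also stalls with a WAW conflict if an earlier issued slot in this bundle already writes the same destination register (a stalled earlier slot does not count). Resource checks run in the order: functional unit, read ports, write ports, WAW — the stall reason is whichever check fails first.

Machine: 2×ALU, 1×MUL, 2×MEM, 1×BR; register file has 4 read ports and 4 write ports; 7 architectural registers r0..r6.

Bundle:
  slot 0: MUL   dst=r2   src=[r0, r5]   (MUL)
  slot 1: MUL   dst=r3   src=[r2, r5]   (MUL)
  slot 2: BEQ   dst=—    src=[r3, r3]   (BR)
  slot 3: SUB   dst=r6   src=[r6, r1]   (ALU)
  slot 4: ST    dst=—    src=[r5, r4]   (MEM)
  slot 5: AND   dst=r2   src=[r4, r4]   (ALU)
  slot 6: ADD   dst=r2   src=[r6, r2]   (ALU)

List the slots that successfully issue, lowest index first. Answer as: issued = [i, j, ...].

issued = [0, 2]

[0] MUL needs rd=2 wr=1: ok; after: ALU=2 MUL=0 MEM=2 BR=1, R=2, W=3
[1] MUL needs rd=2 wr=1: FU; after: ALU=2 MUL=0 MEM=2 BR=1, R=2, W=3
[2] BR needs rd=1 wr=0: ok; after: ALU=2 MUL=0 MEM=2 BR=0, R=1, W=3
[3] ALU needs rd=2 wr=1: RD_PORT; after: ALU=2 MUL=0 MEM=2 BR=0, R=1, W=3
[4] MEM needs rd=2 wr=0: RD_PORT; after: ALU=2 MUL=0 MEM=2 BR=0, R=1, W=3
[5] ALU needs rd=1 wr=1: WAW; after: ALU=2 MUL=0 MEM=2 BR=0, R=1, W=3
[6] ALU needs rd=2 wr=1: RD_PORT; after: ALU=2 MUL=0 MEM=2 BR=0, R=1, W=3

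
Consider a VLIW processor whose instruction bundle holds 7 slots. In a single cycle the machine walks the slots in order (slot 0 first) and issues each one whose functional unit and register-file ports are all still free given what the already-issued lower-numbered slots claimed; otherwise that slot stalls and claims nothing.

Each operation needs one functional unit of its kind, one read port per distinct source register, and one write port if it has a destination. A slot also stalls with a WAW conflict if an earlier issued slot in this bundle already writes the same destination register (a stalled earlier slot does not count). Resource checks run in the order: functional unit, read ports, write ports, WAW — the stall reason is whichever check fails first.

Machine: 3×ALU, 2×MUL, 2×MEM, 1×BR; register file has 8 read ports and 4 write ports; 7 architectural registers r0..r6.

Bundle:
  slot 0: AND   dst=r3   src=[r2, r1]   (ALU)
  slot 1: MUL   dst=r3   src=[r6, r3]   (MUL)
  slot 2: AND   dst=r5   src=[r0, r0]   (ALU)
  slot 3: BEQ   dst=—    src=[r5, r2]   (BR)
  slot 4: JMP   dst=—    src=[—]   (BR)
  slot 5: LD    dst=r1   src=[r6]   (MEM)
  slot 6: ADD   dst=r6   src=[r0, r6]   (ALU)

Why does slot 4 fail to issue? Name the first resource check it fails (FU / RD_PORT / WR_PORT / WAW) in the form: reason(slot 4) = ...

reason(slot 4) = FU

  0. ALU→r3 ⇒ go  {2A/2Mu/2Ld/1B | 6r 3w}
  1. MUL→r3 ⇒ no(WAW)  {2A/2Mu/2Ld/1B | 6r 3w}
  2. ALU→r5 ⇒ go  {1A/2Mu/2Ld/1B | 5r 2w}
  3. BR ⇒ go  {1A/2Mu/2Ld/0B | 3r 2w}
  4. BR ⇒ no(FU)  {1A/2Mu/2Ld/0B | 3r 2w}
  5. MEM→r1 ⇒ go  {1A/2Mu/1Ld/0B | 2r 1w}
  6. ALU→r6 ⇒ go  {0A/2Mu/1Ld/0B | 0r 0w}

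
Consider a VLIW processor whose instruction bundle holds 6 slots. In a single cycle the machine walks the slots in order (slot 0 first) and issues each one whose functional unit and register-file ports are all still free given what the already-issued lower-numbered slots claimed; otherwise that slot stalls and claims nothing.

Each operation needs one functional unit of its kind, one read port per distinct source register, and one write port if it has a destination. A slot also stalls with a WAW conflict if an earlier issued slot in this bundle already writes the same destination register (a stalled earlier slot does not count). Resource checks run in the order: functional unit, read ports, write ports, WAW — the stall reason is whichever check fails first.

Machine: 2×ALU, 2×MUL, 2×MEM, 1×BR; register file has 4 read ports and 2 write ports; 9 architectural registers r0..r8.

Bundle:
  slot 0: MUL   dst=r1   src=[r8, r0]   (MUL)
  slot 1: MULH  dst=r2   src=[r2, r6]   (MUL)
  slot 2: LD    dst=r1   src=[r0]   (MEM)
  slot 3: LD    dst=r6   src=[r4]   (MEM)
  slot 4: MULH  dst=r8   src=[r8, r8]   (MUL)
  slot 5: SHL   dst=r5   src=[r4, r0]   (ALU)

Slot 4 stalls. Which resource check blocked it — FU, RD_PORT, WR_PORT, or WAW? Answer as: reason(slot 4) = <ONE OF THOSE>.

#0 MUL src=r8,r0 dispatched  <A:2 Mu:1 Ld:2 B:1 rd:2 wr:1>
#1 MUL src=r2,r6 dispatched  <A:2 Mu:0 Ld:2 B:1 rd:0 wr:0>
#2 MEM src=r0 held:RD_PORT  <A:2 Mu:0 Ld:2 B:1 rd:0 wr:0>
#3 MEM src=r4 held:RD_PORT  <A:2 Mu:0 Ld:2 B:1 rd:0 wr:0>
#4 MUL src=r8,r8 held:FU  <A:2 Mu:0 Ld:2 B:1 rd:0 wr:0>
#5 ALU src=r4,r0 held:RD_PORT  <A:2 Mu:0 Ld:2 B:1 rd:0 wr:0>

reason(slot 4) = FU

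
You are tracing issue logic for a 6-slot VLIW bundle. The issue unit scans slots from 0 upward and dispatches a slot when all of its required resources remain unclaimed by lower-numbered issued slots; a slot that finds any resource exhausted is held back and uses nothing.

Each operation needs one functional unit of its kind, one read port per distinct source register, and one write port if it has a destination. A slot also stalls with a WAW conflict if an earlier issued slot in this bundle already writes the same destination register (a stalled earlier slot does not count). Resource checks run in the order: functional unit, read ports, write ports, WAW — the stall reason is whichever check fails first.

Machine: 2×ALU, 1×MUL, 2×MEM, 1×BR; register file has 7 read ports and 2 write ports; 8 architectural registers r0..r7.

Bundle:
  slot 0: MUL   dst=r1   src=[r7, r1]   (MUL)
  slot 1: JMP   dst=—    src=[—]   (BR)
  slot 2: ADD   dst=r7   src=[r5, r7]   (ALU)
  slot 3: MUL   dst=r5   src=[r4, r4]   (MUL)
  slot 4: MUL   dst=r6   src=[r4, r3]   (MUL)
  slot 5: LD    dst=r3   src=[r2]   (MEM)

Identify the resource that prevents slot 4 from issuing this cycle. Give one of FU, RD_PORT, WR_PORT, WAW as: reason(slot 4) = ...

reason(slot 4) = FU

#0 MUL src=r7,r1 dispatched  <A:2 Mu:0 Ld:2 B:1 rd:5 wr:1>
#1 BR src=- dispatched  <A:2 Mu:0 Ld:2 B:0 rd:5 wr:1>
#2 ALU src=r5,r7 dispatched  <A:1 Mu:0 Ld:2 B:0 rd:3 wr:0>
#3 MUL src=r4,r4 held:FU  <A:1 Mu:0 Ld:2 B:0 rd:3 wr:0>
#4 MUL src=r4,r3 held:FU  <A:1 Mu:0 Ld:2 B:0 rd:3 wr:0>
#5 MEM src=r2 held:WR_PORT  <A:1 Mu:0 Ld:2 B:0 rd:3 wr:0>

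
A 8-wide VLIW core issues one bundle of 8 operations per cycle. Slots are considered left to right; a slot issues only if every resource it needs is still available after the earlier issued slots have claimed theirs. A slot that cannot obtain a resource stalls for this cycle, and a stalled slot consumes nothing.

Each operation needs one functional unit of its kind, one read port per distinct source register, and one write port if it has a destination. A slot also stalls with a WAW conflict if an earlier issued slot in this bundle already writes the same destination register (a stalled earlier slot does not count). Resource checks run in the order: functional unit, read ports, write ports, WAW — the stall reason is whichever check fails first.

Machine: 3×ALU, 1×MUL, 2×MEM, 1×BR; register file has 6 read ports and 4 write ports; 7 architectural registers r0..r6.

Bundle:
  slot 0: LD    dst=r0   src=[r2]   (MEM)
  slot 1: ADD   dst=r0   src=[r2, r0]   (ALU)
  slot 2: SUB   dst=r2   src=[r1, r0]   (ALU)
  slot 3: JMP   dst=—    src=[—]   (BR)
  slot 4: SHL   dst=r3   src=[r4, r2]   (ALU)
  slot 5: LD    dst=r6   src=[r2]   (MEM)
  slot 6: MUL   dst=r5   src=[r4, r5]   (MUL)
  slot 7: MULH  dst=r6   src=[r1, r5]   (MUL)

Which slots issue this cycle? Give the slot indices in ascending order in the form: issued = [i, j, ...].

[0] MEM needs rd=1 wr=1: ok; after: ALU=3 MUL=1 MEM=1 BR=1, R=5, W=3
[1] ALU needs rd=2 wr=1: WAW; after: ALU=3 MUL=1 MEM=1 BR=1, R=5, W=3
[2] ALU needs rd=2 wr=1: ok; after: ALU=2 MUL=1 MEM=1 BR=1, R=3, W=2
[3] BR needs rd=0 wr=0: ok; after: ALU=2 MUL=1 MEM=1 BR=0, R=3, W=2
[4] ALU needs rd=2 wr=1: ok; after: ALU=1 MUL=1 MEM=1 BR=0, R=1, W=1
[5] MEM needs rd=1 wr=1: ok; after: ALU=1 MUL=1 MEM=0 BR=0, R=0, W=0
[6] MUL needs rd=2 wr=1: RD_PORT; after: ALU=1 MUL=1 MEM=0 BR=0, R=0, W=0
[7] MUL needs rd=2 wr=1: RD_PORT; after: ALU=1 MUL=1 MEM=0 BR=0, R=0, W=0

issued = [0, 2, 3, 4, 5]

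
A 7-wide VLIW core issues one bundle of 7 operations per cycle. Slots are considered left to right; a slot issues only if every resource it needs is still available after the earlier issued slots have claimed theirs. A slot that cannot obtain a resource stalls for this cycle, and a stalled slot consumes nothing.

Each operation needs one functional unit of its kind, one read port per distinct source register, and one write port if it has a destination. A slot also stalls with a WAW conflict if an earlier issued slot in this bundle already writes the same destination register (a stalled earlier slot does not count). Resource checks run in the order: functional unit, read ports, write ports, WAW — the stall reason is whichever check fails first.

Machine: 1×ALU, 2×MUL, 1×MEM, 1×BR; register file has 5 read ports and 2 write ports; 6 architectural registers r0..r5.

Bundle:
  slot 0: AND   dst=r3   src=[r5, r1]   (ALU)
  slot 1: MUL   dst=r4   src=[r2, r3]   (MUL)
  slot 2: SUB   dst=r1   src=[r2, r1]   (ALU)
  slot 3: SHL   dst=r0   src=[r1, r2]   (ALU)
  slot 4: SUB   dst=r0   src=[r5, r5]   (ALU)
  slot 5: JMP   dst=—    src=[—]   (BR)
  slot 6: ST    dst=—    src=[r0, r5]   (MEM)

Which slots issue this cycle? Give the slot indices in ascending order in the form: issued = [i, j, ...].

(0) want 1×ALU +2rd +1wr — yes → AL0|MU2|ME1|BR1|rd3|wr1
(1) want 1×MUL +2rd +1wr — yes → AL0|MU1|ME1|BR1|rd1|wr0
(2) want 1×ALU +2rd +1wr — FU → AL0|MU1|ME1|BR1|rd1|wr0
(3) want 1×ALU +2rd +1wr — FU → AL0|MU1|ME1|BR1|rd1|wr0
(4) want 1×ALU +1rd +1wr — FU → AL0|MU1|ME1|BR1|rd1|wr0
(5) want 1×BR +0rd +0wr — yes → AL0|MU1|ME1|BR0|rd1|wr0
(6) want 1×MEM +2rd +0wr — RD_PORT → AL0|MU1|ME1|BR0|rd1|wr0

issued = [0, 1, 5]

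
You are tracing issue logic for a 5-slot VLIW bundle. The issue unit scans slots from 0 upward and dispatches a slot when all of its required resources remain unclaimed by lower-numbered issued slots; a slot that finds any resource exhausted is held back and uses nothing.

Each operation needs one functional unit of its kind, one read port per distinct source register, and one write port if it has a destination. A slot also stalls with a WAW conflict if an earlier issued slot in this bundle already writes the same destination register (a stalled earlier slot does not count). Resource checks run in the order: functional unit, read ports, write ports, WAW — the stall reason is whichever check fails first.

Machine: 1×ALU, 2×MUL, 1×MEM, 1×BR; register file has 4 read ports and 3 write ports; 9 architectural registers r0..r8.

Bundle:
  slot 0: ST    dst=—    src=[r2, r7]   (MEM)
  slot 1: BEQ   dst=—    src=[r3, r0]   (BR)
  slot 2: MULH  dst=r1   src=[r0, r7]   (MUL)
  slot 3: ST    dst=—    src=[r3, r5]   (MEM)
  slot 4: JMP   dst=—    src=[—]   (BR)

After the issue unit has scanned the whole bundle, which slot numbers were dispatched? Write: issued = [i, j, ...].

#0 MEM src=r2,r7 dispatched  <A:1 Mu:2 Ld:0 B:1 rd:2 wr:3>
#1 BR src=r3,r0 dispatched  <A:1 Mu:2 Ld:0 B:0 rd:0 wr:3>
#2 MUL src=r0,r7 held:RD_PORT  <A:1 Mu:2 Ld:0 B:0 rd:0 wr:3>
#3 MEM src=r3,r5 held:FU  <A:1 Mu:2 Ld:0 B:0 rd:0 wr:3>
#4 BR src=- held:FU  <A:1 Mu:2 Ld:0 B:0 rd:0 wr:3>

issued = [0, 1]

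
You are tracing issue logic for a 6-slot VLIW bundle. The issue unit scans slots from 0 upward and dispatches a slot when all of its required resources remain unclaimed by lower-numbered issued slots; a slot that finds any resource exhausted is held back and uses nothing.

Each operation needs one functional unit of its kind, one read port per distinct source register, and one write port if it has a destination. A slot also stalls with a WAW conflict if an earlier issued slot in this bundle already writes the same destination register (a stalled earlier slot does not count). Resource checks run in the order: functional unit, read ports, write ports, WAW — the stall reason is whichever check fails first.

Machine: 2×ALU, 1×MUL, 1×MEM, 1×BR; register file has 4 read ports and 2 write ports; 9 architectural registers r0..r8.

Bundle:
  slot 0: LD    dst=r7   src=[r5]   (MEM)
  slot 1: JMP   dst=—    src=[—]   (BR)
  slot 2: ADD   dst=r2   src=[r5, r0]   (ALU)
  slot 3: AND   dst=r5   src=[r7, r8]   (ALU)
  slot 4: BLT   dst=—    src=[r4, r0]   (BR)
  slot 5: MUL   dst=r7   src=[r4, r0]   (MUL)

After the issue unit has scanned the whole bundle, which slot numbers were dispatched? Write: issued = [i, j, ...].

issued = [0, 1, 2]

  0. MEM→r7 ⇒ go  {2A/1Mu/0Ld/1B | 3r 1w}
  1. BR ⇒ go  {2A/1Mu/0Ld/0B | 3r 1w}
  2. ALU→r2 ⇒ go  {1A/1Mu/0Ld/0B | 1r 0w}
  3. ALU→r5 ⇒ no(RD_PORT)  {1A/1Mu/0Ld/0B | 1r 0w}
  4. BR ⇒ no(FU)  {1A/1Mu/0Ld/0B | 1r 0w}
  5. MUL→r7 ⇒ no(RD_PORT)  {1A/1Mu/0Ld/0B | 1r 0w}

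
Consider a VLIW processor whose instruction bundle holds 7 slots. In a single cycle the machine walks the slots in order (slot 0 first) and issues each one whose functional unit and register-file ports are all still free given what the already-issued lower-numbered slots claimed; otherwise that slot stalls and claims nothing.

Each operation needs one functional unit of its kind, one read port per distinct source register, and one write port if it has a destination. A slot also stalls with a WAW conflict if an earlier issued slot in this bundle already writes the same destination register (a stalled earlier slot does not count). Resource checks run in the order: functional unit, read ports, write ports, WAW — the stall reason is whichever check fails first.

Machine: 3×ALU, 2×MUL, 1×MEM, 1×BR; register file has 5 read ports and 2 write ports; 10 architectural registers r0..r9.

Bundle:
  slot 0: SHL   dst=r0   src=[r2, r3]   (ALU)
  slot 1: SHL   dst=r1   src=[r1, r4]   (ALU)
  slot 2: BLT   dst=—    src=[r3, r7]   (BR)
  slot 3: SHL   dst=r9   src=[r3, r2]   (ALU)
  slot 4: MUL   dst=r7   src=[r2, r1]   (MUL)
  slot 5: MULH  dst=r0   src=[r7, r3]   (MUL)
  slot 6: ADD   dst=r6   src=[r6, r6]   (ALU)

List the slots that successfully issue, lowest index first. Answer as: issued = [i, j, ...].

[0] ALU needs rd=2 wr=1: ok; after: ALU=2 MUL=2 MEM=1 BR=1, R=3, W=1
[1] ALU needs rd=2 wr=1: ok; after: ALU=1 MUL=2 MEM=1 BR=1, R=1, W=0
[2] BR needs rd=2 wr=0: RD_PORT; after: ALU=1 MUL=2 MEM=1 BR=1, R=1, W=0
[3] ALU needs rd=2 wr=1: RD_PORT; after: ALU=1 MUL=2 MEM=1 BR=1, R=1, W=0
[4] MUL needs rd=2 wr=1: RD_PORT; after: ALU=1 MUL=2 MEM=1 BR=1, R=1, W=0
[5] MUL needs rd=2 wr=1: RD_PORT; after: ALU=1 MUL=2 MEM=1 BR=1, R=1, W=0
[6] ALU needs rd=1 wr=1: WR_PORT; after: ALU=1 MUL=2 MEM=1 BR=1, R=1, W=0

issued = [0, 1]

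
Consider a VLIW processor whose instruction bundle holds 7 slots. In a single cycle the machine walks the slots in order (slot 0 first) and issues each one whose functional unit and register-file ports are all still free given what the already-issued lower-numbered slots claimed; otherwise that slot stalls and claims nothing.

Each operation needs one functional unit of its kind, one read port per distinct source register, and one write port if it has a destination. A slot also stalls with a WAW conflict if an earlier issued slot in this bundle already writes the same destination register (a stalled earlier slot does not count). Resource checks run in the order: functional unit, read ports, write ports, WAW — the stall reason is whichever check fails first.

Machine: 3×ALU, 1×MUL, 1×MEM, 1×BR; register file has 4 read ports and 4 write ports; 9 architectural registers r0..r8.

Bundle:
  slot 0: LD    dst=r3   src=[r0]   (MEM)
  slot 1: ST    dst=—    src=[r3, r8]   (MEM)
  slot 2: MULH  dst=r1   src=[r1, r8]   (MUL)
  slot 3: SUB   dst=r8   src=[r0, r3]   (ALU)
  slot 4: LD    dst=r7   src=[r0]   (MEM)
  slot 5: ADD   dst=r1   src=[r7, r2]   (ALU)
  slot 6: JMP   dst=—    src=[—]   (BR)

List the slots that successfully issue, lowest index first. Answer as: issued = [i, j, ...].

issued = [0, 2, 6]

[0] MEM needs rd=1 wr=1: ok; after: ALU=3 MUL=1 MEM=0 BR=1, R=3, W=3
[1] MEM needs rd=2 wr=0: FU; after: ALU=3 MUL=1 MEM=0 BR=1, R=3, W=3
[2] MUL needs rd=2 wr=1: ok; after: ALU=3 MUL=0 MEM=0 BR=1, R=1, W=2
[3] ALU needs rd=2 wr=1: RD_PORT; after: ALU=3 MUL=0 MEM=0 BR=1, R=1, W=2
[4] MEM needs rd=1 wr=1: FU; after: ALU=3 MUL=0 MEM=0 BR=1, R=1, W=2
[5] ALU needs rd=2 wr=1: RD_PORT; after: ALU=3 MUL=0 MEM=0 BR=1, R=1, W=2
[6] BR needs rd=0 wr=0: ok; after: ALU=3 MUL=0 MEM=0 BR=0, R=1, W=2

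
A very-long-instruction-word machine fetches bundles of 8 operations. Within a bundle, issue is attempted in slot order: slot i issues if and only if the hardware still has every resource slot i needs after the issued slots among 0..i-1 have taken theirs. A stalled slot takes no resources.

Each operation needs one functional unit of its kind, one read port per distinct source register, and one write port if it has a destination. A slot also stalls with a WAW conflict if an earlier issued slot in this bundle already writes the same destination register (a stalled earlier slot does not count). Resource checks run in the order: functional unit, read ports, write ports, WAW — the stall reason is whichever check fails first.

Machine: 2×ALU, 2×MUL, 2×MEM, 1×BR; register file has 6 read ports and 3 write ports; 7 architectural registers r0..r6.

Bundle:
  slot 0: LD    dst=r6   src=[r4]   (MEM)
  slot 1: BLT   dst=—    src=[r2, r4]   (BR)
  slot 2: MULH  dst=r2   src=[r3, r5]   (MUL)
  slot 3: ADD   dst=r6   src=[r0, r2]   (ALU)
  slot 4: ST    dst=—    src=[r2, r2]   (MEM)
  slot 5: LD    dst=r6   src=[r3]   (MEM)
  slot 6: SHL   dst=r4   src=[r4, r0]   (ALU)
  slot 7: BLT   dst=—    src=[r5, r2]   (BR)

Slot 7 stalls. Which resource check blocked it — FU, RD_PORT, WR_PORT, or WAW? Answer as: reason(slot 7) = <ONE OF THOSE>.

  0. MEM→r6 ⇒ go  {2A/2Mu/1Ld/1B | 5r 2w}
  1. BR ⇒ go  {2A/2Mu/1Ld/0B | 3r 2w}
  2. MUL→r2 ⇒ go  {2A/1Mu/1Ld/0B | 1r 1w}
  3. ALU→r6 ⇒ no(RD_PORT)  {2A/1Mu/1Ld/0B | 1r 1w}
  4. MEM ⇒ go  {2A/1Mu/0Ld/0B | 0r 1w}
  5. MEM→r6 ⇒ no(FU)  {2A/1Mu/0Ld/0B | 0r 1w}
  6. ALU→r4 ⇒ no(RD_PORT)  {2A/1Mu/0Ld/0B | 0r 1w}
  7. BR ⇒ no(FU)  {2A/1Mu/0Ld/0B | 0r 1w}

reason(slot 7) = FU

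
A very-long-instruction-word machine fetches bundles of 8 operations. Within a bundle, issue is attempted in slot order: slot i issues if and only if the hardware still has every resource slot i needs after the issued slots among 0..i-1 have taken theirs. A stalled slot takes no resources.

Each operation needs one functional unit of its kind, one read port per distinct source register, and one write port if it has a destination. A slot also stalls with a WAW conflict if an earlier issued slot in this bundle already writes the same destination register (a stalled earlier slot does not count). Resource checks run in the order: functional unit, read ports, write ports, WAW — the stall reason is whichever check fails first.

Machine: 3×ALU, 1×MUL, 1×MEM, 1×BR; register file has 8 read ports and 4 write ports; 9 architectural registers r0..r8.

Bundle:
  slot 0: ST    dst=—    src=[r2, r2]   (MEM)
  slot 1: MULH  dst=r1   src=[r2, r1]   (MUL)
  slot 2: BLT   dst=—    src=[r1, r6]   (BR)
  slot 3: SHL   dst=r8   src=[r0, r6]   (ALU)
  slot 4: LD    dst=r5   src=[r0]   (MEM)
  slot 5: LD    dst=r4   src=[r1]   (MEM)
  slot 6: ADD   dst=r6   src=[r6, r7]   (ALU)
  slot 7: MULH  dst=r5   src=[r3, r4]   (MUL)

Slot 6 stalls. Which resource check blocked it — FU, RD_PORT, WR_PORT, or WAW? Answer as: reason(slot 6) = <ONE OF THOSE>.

  0. MEM ⇒ go  {3A/1Mu/0Ld/1B | 7r 4w}
  1. MUL→r1 ⇒ go  {3A/0Mu/0Ld/1B | 5r 3w}
  2. BR ⇒ go  {3A/0Mu/0Ld/0B | 3r 3w}
  3. ALU→r8 ⇒ go  {2A/0Mu/0Ld/0B | 1r 2w}
  4. MEM→r5 ⇒ no(FU)  {2A/0Mu/0Ld/0B | 1r 2w}
  5. MEM→r4 ⇒ no(FU)  {2A/0Mu/0Ld/0B | 1r 2w}
  6. ALU→r6 ⇒ no(RD_PORT)  {2A/0Mu/0Ld/0B | 1r 2w}
  7. MUL→r5 ⇒ no(FU)  {2A/0Mu/0Ld/0B | 1r 2w}

reason(slot 6) = RD_PORT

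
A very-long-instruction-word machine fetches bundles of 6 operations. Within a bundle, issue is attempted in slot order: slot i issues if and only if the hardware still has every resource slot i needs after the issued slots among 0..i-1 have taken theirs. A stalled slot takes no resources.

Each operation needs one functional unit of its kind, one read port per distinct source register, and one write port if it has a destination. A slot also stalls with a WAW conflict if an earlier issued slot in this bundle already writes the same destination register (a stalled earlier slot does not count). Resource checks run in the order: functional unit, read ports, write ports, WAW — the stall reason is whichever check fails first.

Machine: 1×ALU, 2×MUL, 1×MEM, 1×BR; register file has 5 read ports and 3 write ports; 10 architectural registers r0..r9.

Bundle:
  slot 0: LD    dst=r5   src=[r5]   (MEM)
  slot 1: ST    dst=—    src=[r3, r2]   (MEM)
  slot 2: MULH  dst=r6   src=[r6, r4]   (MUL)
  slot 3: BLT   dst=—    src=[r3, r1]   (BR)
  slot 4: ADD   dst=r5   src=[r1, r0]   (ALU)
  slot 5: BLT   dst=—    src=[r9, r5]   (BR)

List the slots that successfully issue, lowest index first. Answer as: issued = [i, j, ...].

#0 MEM src=r5 dispatched  <A:1 Mu:2 Ld:0 B:1 rd:4 wr:2>
#1 MEM src=r3,r2 held:FU  <A:1 Mu:2 Ld:0 B:1 rd:4 wr:2>
#2 MUL src=r6,r4 dispatched  <A:1 Mu:1 Ld:0 B:1 rd:2 wr:1>
#3 BR src=r3,r1 dispatched  <A:1 Mu:1 Ld:0 B:0 rd:0 wr:1>
#4 ALU src=r1,r0 held:RD_PORT  <A:1 Mu:1 Ld:0 B:0 rd:0 wr:1>
#5 BR src=r9,r5 held:FU  <A:1 Mu:1 Ld:0 B:0 rd:0 wr:1>

issued = [0, 2, 3]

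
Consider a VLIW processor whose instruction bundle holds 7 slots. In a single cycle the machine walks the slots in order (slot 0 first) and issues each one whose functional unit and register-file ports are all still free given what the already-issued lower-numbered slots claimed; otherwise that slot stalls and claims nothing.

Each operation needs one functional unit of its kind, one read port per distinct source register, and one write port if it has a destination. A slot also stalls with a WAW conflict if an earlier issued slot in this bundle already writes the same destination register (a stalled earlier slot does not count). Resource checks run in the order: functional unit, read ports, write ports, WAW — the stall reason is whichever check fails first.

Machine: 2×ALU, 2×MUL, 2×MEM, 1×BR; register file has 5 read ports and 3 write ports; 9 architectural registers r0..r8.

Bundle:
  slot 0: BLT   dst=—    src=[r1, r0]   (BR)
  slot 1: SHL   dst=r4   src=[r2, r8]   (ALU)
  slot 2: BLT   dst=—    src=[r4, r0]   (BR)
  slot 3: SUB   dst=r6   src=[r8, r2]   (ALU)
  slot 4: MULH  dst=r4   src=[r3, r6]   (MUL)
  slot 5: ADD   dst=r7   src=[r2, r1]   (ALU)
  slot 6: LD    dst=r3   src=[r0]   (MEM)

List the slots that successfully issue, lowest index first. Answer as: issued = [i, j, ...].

#0 BR src=r1,r0 dispatched  <A:2 Mu:2 Ld:2 B:0 rd:3 wr:3>
#1 ALU src=r2,r8 dispatched  <A:1 Mu:2 Ld:2 B:0 rd:1 wr:2>
#2 BR src=r4,r0 held:FU  <A:1 Mu:2 Ld:2 B:0 rd:1 wr:2>
#3 ALU src=r8,r2 held:RD_PORT  <A:1 Mu:2 Ld:2 B:0 rd:1 wr:2>
#4 MUL src=r3,r6 held:RD_PORT  <A:1 Mu:2 Ld:2 B:0 rd:1 wr:2>
#5 ALU src=r2,r1 held:RD_PORT  <A:1 Mu:2 Ld:2 B:0 rd:1 wr:2>
#6 MEM src=r0 dispatched  <A:1 Mu:2 Ld:1 B:0 rd:0 wr:1>

issued = [0, 1, 6]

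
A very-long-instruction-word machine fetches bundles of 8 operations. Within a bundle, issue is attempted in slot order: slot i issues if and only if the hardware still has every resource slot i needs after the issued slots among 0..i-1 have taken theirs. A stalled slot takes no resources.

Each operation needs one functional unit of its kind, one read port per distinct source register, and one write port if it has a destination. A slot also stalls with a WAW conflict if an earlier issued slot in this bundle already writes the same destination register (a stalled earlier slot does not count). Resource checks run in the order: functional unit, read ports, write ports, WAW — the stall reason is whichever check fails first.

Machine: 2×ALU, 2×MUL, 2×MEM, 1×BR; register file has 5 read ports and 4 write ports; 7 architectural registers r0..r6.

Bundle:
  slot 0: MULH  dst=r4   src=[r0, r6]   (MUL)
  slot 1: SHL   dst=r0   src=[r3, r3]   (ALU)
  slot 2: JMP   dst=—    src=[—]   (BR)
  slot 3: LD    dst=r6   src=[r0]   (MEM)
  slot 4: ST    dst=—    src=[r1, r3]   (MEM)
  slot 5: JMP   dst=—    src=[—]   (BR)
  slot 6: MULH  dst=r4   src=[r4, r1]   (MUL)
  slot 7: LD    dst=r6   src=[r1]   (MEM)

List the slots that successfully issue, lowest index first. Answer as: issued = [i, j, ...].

  0. MUL→r4 ⇒ go  {2A/1Mu/2Ld/1B | 3r 3w}
  1. ALU→r0 ⇒ go  {1A/1Mu/2Ld/1B | 2r 2w}
  2. BR ⇒ go  {1A/1Mu/2Ld/0B | 2r 2w}
  3. MEM→r6 ⇒ go  {1A/1Mu/1Ld/0B | 1r 1w}
  4. MEM ⇒ no(RD_PORT)  {1A/1Mu/1Ld/0B | 1r 1w}
  5. BR ⇒ no(FU)  {1A/1Mu/1Ld/0B | 1r 1w}
  6. MUL→r4 ⇒ no(RD_PORT)  {1A/1Mu/1Ld/0B | 1r 1w}
  7. MEM→r6 ⇒ no(WAW)  {1A/1Mu/1Ld/0B | 1r 1w}

issued = [0, 1, 2, 3]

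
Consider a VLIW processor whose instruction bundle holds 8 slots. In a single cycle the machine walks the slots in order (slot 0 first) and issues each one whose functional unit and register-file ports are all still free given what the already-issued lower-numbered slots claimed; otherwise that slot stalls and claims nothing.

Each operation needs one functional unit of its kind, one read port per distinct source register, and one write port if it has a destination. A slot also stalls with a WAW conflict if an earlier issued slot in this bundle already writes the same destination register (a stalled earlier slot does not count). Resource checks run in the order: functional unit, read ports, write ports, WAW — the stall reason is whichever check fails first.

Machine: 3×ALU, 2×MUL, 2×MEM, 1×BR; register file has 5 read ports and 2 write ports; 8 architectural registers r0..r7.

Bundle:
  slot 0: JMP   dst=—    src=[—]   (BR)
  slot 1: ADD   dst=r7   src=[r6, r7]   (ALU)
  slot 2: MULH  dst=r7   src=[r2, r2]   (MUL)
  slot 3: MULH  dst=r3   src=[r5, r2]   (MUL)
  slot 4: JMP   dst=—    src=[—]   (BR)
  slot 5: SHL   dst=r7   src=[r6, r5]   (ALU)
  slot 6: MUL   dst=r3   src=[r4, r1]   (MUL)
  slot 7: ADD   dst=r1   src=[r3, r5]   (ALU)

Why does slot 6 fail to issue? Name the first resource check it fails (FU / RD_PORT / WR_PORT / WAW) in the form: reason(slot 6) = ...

#0 BR src=- dispatched  <A:3 Mu:2 Ld:2 B:0 rd:5 wr:2>
#1 ALU src=r6,r7 dispatched  <A:2 Mu:2 Ld:2 B:0 rd:3 wr:1>
#2 MUL src=r2,r2 held:WAW  <A:2 Mu:2 Ld:2 B:0 rd:3 wr:1>
#3 MUL src=r5,r2 dispatched  <A:2 Mu:1 Ld:2 B:0 rd:1 wr:0>
#4 BR src=- held:FU  <A:2 Mu:1 Ld:2 B:0 rd:1 wr:0>
#5 ALU src=r6,r5 held:RD_PORT  <A:2 Mu:1 Ld:2 B:0 rd:1 wr:0>
#6 MUL src=r4,r1 held:RD_PORT  <A:2 Mu:1 Ld:2 B:0 rd:1 wr:0>
#7 ALU src=r3,r5 held:RD_PORT  <A:2 Mu:1 Ld:2 B:0 rd:1 wr:0>

reason(slot 6) = RD_PORT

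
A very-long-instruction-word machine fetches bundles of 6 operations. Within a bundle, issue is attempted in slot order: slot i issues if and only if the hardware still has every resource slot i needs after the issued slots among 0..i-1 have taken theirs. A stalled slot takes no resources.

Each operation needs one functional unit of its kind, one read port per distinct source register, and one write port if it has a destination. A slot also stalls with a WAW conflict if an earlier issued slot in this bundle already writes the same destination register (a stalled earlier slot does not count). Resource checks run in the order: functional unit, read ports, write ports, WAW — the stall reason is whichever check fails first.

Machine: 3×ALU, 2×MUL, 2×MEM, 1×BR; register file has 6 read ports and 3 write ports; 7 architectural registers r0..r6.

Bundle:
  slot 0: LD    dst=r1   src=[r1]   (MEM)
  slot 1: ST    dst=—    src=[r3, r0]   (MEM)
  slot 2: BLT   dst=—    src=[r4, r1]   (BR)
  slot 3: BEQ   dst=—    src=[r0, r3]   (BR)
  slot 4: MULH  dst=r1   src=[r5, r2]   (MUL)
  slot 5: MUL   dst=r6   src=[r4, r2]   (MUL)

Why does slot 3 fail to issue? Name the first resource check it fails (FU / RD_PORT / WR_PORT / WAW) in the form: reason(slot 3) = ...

(0) want 1×MEM +1rd +1wr — yes → AL3|MU2|ME1|BR1|rd5|wr2
(1) want 1×MEM +2rd +0wr — yes → AL3|MU2|ME0|BR1|rd3|wr2
(2) want 1×BR +2rd +0wr — yes → AL3|MU2|ME0|BR0|rd1|wr2
(3) want 1×BR +2rd +0wr — FU → AL3|MU2|ME0|BR0|rd1|wr2
(4) want 1×MUL +2rd +1wr — RD_PORT → AL3|MU2|ME0|BR0|rd1|wr2
(5) want 1×MUL +2rd +1wr — RD_PORT → AL3|MU2|ME0|BR0|rd1|wr2

reason(slot 3) = FU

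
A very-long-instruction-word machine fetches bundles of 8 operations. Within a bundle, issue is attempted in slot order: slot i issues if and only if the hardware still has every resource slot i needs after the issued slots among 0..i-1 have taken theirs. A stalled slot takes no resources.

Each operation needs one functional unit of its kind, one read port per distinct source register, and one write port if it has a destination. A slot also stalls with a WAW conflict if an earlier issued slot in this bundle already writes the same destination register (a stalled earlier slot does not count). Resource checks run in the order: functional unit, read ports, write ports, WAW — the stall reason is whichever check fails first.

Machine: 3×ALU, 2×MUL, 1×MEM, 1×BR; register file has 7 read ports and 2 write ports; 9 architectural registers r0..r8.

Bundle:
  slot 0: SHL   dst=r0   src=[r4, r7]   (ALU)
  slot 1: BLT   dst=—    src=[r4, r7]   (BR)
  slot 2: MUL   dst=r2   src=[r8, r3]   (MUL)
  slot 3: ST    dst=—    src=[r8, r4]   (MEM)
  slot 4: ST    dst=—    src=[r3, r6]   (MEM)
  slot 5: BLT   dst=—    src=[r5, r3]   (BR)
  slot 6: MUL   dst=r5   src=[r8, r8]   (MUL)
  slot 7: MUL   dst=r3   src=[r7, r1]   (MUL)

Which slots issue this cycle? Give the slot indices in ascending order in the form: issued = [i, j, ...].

issued = [0, 1, 2]

slot 0 (ALU): ISSUE — free A2,Mu2,Ld1,B1 rp5 wp1
slot 1 (BR): ISSUE — free A2,Mu2,Ld1,B0 rp3 wp1
slot 2 (MUL): ISSUE — free A2,Mu1,Ld1,B0 rp1 wp0
slot 3 (MEM): stall RD_PORT — free A2,Mu1,Ld1,B0 rp1 wp0
slot 4 (MEM): stall RD_PORT — free A2,Mu1,Ld1,B0 rp1 wp0
slot 5 (BR): stall FU — free A2,Mu1,Ld1,B0 rp1 wp0
slot 6 (MUL): stall WR_PORT — free A2,Mu1,Ld1,B0 rp1 wp0
slot 7 (MUL): stall RD_PORT — free A2,Mu1,Ld1,B0 rp1 wp0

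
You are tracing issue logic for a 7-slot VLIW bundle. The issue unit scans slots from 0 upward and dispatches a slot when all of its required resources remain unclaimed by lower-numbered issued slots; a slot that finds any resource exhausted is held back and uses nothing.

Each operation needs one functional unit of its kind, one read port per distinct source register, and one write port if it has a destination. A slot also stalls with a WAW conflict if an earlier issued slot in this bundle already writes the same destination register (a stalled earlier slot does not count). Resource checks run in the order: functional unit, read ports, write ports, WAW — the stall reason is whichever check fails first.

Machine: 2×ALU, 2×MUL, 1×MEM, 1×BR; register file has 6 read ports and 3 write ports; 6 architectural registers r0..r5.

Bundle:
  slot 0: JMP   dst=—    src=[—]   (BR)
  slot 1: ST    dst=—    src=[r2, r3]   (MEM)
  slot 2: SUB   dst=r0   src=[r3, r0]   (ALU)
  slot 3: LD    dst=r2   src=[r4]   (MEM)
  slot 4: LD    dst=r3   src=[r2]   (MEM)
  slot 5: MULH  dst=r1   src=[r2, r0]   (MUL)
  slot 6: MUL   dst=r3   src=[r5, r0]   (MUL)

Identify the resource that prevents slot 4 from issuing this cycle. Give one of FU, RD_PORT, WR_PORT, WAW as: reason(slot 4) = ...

reason(slot 4) = FU

  0. BR ⇒ go  {2A/2Mu/1Ld/0B | 6r 3w}
  1. MEM ⇒ go  {2A/2Mu/0Ld/0B | 4r 3w}
  2. ALU→r0 ⇒ go  {1A/2Mu/0Ld/0B | 2r 2w}
  3. MEM→r2 ⇒ no(FU)  {1A/2Mu/0Ld/0B | 2r 2w}
  4. MEM→r3 ⇒ no(FU)  {1A/2Mu/0Ld/0B | 2r 2w}
  5. MUL→r1 ⇒ go  {1A/1Mu/0Ld/0B | 0r 1w}
  6. MUL→r3 ⇒ no(RD_PORT)  {1A/1Mu/0Ld/0B | 0r 1w}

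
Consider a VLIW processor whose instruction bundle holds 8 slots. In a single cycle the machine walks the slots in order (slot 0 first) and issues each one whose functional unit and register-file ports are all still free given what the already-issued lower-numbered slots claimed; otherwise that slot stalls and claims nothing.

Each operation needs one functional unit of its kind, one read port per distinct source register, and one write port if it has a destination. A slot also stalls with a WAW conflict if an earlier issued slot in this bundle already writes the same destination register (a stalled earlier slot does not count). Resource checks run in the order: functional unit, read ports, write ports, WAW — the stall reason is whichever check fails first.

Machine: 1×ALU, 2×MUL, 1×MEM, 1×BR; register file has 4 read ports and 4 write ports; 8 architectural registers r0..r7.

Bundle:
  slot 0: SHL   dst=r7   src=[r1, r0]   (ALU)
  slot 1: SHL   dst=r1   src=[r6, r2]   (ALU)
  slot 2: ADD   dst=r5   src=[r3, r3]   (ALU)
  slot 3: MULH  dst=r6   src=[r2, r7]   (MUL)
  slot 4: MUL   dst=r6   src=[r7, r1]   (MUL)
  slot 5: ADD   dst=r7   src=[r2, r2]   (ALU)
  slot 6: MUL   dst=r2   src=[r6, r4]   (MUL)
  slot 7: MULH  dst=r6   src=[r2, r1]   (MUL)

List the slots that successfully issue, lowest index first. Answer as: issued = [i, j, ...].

issued = [0, 3]

#0 ALU src=r1,r0 dispatched  <A:0 Mu:2 Ld:1 B:1 rd:2 wr:3>
#1 ALU src=r6,r2 held:FU  <A:0 Mu:2 Ld:1 B:1 rd:2 wr:3>
#2 ALU src=r3,r3 held:FU  <A:0 Mu:2 Ld:1 B:1 rd:2 wr:3>
#3 MUL src=r2,r7 dispatched  <A:0 Mu:1 Ld:1 B:1 rd:0 wr:2>
#4 MUL src=r7,r1 held:RD_PORT  <A:0 Mu:1 Ld:1 B:1 rd:0 wr:2>
#5 ALU src=r2,r2 held:FU  <A:0 Mu:1 Ld:1 B:1 rd:0 wr:2>
#6 MUL src=r6,r4 held:RD_PORT  <A:0 Mu:1 Ld:1 B:1 rd:0 wr:2>
#7 MUL src=r2,r1 held:RD_PORT  <A:0 Mu:1 Ld:1 B:1 rd:0 wr:2>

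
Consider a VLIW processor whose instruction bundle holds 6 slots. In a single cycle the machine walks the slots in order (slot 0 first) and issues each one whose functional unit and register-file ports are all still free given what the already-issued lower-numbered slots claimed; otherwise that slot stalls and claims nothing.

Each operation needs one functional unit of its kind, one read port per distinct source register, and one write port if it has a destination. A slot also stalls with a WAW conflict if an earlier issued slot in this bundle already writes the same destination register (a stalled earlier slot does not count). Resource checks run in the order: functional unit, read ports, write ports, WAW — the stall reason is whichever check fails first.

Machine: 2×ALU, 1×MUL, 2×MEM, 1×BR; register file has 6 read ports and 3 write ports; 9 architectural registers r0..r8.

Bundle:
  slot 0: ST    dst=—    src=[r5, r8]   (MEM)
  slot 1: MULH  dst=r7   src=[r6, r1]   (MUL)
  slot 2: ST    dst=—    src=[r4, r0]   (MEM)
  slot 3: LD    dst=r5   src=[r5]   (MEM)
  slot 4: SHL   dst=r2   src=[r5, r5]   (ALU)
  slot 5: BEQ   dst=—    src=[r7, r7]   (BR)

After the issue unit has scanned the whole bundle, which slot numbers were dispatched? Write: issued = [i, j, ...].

issued = [0, 1, 2]

[0] MEM needs rd=2 wr=0: ok; after: ALU=2 MUL=1 MEM=1 BR=1, R=4, W=3
[1] MUL needs rd=2 wr=1: ok; after: ALU=2 MUL=0 MEM=1 BR=1, R=2, W=2
[2] MEM needs rd=2 wr=0: ok; after: ALU=2 MUL=0 MEM=0 BR=1, R=0, W=2
[3] MEM needs rd=1 wr=1: FU; after: ALU=2 MUL=0 MEM=0 BR=1, R=0, W=2
[4] ALU needs rd=1 wr=1: RD_PORT; after: ALU=2 MUL=0 MEM=0 BR=1, R=0, W=2
[5] BR needs rd=1 wr=0: RD_PORT; after: ALU=2 MUL=0 MEM=0 BR=1, R=0, W=2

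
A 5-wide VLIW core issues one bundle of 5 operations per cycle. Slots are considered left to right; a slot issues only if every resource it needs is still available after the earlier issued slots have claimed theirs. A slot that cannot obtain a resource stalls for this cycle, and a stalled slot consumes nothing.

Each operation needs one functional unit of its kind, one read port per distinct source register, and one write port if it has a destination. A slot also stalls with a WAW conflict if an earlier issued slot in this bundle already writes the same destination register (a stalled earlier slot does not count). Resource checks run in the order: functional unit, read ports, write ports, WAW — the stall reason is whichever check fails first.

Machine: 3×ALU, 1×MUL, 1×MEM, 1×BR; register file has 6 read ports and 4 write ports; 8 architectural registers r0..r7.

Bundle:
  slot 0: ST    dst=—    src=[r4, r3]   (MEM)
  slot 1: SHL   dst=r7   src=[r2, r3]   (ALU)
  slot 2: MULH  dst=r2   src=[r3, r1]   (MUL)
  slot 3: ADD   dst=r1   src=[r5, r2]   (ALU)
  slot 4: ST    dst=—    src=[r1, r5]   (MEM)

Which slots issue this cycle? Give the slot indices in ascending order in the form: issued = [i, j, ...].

[0] MEM needs rd=2 wr=0: ok; after: ALU=3 MUL=1 MEM=0 BR=1, R=4, W=4
[1] ALU needs rd=2 wr=1: ok; after: ALU=2 MUL=1 MEM=0 BR=1, R=2, W=3
[2] MUL needs rd=2 wr=1: ok; after: ALU=2 MUL=0 MEM=0 BR=1, R=0, W=2
[3] ALU needs rd=2 wr=1: RD_PORT; after: ALU=2 MUL=0 MEM=0 BR=1, R=0, W=2
[4] MEM needs rd=2 wr=0: FU; after: ALU=2 MUL=0 MEM=0 BR=1, R=0, W=2

issued = [0, 1, 2]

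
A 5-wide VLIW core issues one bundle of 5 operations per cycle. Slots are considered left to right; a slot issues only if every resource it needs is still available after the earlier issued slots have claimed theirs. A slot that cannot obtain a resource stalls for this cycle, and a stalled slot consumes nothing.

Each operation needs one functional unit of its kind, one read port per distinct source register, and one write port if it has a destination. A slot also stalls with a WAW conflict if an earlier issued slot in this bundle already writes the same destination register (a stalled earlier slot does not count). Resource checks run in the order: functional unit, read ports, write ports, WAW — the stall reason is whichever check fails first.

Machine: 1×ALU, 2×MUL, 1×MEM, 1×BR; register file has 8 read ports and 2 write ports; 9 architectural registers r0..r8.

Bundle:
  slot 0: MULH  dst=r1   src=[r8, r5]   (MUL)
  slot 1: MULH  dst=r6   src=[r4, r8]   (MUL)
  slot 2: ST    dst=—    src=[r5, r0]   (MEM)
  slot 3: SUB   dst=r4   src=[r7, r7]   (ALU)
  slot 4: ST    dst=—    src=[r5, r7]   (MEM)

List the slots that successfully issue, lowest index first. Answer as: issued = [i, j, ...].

issued = [0, 1, 2]

#0 MUL src=r8,r5 dispatched  <A:1 Mu:1 Ld:1 B:1 rd:6 wr:1>
#1 MUL src=r4,r8 dispatched  <A:1 Mu:0 Ld:1 B:1 rd:4 wr:0>
#2 MEM src=r5,r0 dispatched  <A:1 Mu:0 Ld:0 B:1 rd:2 wr:0>
#3 ALU src=r7,r7 held:WR_PORT  <A:1 Mu:0 Ld:0 B:1 rd:2 wr:0>
#4 MEM src=r5,r7 held:FU  <A:1 Mu:0 Ld:0 B:1 rd:2 wr:0>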